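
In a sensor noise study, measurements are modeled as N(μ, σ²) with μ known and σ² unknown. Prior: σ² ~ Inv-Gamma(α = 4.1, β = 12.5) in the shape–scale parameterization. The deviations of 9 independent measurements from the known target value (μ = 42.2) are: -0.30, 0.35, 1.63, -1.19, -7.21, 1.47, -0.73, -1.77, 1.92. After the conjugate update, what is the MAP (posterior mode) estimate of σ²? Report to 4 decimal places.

4.7283

With known mean μ and an Inverse-Gamma(α, β) prior on σ², the Normal likelihood is conjugate: posterior is Inv-Gamma(α + n/2, β + Σ(xᵢ−μ)²/2).
Σ(xᵢ−μ)² = (-0.30)² + (0.35)² + (1.63)² + (-1.19)² + (-7.21)² + (1.47)² + (-0.73)² + (-1.77)² + (1.92)² = 65.7827.
Posterior: Inv-Gamma(4.1 + 9/2, 12.5 + 65.7827/2) = Inv-Gamma(8.60, 45.39135).
Mode = β/(α+1) = 45.39135/9.60 = 4.7283.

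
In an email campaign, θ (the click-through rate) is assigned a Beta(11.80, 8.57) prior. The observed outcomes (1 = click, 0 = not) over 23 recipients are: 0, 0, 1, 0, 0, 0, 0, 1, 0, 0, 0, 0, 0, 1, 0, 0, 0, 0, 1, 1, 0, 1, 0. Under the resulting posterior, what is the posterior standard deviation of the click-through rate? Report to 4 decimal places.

0.0738

The Beta prior is conjugate to a Binomial/Bernoulli likelihood; the update adds successes to α and failures to β.
Posterior: Beta(α+k, β+n−k) = Beta(11.80+6, 8.57+17) = Beta(17.80, 25.57).
Var = αβ/((α+β)²(α+β+1)) = 17.80·25.57/(43.37²·44.37) = 0.00545359; SD = √0.00545359 = 0.0738.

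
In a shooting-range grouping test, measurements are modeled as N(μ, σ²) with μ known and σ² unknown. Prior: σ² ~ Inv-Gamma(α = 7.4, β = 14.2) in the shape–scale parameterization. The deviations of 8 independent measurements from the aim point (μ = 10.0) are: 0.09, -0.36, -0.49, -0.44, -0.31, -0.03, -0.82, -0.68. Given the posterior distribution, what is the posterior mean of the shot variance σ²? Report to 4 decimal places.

1.4521

With known mean μ and an Inverse-Gamma(α, β) prior on σ², the Normal likelihood is conjugate: posterior is Inv-Gamma(α + n/2, β + Σ(xᵢ−μ)²/2).
Σ(xᵢ−μ)² = (0.09)² + (-0.36)² + (-0.49)² + (-0.44)² + (-0.31)² + (-0.03)² + (-0.82)² + (-0.68)² = 1.8032.
Posterior: Inv-Gamma(7.4 + 8/2, 14.2 + 1.8032/2) = Inv-Gamma(11.40, 15.10160).
E[σ²|data] = β/(α−1) = 15.10160/10.40 = 1.4521.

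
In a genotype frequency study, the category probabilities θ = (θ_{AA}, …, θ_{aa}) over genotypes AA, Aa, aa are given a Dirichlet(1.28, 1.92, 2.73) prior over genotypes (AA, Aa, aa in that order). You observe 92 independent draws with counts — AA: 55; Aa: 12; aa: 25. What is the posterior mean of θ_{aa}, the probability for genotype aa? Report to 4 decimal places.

The Dirichlet prior is conjugate to the Multinomial likelihood: each posterior αⱼ = prior αⱼ + observed count nⱼ.
Posterior concentration: (56.28, 13.92, 27.73), total = 97.93.
E[θ_{aa}|data] = α_{aa}/Σα = 27.73/97.93 = 0.2832.

0.2832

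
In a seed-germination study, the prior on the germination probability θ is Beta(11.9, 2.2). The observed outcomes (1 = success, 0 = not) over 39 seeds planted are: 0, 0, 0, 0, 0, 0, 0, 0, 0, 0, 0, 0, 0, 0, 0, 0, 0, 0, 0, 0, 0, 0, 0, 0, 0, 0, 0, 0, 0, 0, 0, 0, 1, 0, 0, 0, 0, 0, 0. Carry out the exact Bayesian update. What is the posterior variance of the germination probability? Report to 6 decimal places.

The Beta prior is conjugate to a Binomial/Bernoulli likelihood; the update adds successes to α and failures to β.
Posterior: Beta(α+k, β+n−k) = Beta(11.9+1, 2.2+38) = Beta(12.9, 40.2).
Var = αβ/((α+β)²(α+β+1)) = 12.9·40.2/(53.1²·54.1) = 0.003400.

0.003400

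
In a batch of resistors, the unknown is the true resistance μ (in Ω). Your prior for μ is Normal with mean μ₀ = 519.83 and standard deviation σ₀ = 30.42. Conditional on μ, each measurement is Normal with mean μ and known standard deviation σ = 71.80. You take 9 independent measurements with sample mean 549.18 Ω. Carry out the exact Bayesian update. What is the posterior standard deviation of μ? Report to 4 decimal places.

18.8096

For Normal data with known variance σ², a Normal(μ₀, σ₀²) prior on μ is conjugate. Posterior precision = 1/σ₀² + n/σ²; posterior mean is the precision-weighted average of μ₀ and x̄.
σ₀² = 30.42² = 925.3764, σ² = 71.80² = 5155.24; σ² + n·σ₀² = 5155.24 + 9·925.3764 = 13483.6276.
Posterior precision = 1/σ₀² + n/σ² = 1/925.3764 + 9/5155.24 = (σ² + n·σ₀²)/(σ₀²σ²) = 13483.6276/(925.3764·5155.24); posterior variance σₙ² = σ₀²σ²/(σ² + n·σ₀²) = 925.3764·5155.24/13483.6276 = 353.802224.
Posterior SD = √σₙ² = √(925.3764·5155.24/13483.6276) = 18.8096.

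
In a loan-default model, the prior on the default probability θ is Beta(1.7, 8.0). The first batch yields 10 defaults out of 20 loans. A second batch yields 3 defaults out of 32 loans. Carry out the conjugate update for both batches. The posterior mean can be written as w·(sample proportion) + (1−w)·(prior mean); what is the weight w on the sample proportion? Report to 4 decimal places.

0.8428

The Beta prior is conjugate to a Binomial/Bernoulli likelihood; the update adds successes to α and failures to β.
Total number of loans: n = 20 + 32 = 52.
Posterior mean = (α₀+k)/(α₀+β₀+n) = [n/(α₀+β₀+n)]·(k/n) + [(α₀+β₀)/(α₀+β₀+n)]·α₀/(α₀+β₀), so only n and the prior enter the weight.
The weight on the data is w = n/(α₀+β₀+n) = 52/(1.7+8.0+52) = 52/61.7 = 0.8428.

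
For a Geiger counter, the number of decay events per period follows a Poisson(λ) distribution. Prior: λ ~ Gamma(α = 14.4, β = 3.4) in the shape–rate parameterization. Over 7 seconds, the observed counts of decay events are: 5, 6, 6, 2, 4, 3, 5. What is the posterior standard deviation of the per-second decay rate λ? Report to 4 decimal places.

With a Gamma(shape α, rate β) prior, the Poisson likelihood is conjugate: the posterior is Gamma(α + ΣXᵢ, β + n).
Sum of counts S = 31 over n = 7 seconds.
Posterior: Gamma(α+S, β+n) = Gamma(14.4+31, 3.4+7) = Gamma(45.4, 10.4).
SD = √α/β = √45.4/10.4 = 0.6479.

0.6479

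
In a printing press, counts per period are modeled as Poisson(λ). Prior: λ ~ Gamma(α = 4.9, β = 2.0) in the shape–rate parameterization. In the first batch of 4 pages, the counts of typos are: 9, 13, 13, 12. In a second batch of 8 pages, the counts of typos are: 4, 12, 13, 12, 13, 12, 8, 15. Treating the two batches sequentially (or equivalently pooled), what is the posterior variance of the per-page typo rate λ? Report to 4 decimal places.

With a Gamma(shape α, rate β) prior, the Poisson likelihood is conjugate: the posterior is Gamma(α + ΣXᵢ, β + n).
Batch 1: sum of counts S = 47 over n = 4 pages.
After batch 1: Gamma(α+S, β+n) = Gamma(4.9+47, 2.0+4) = Gamma(51.9, 6.0).
Batch 2: sum of counts S = 89 over n = 8 pages.
After batch 2: Gamma(α+S, β+n) = Gamma(51.9+89, 6.0+8) = Gamma(140.9, 14.0).
Var = α/β² = 140.9/14.0² = 0.7189.

0.7189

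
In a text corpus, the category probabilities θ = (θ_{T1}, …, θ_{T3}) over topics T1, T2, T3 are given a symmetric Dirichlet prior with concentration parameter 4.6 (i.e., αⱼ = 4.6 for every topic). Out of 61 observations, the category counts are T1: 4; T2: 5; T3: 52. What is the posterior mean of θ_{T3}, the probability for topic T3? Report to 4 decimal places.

0.7567

The Dirichlet prior is conjugate to the Multinomial likelihood: each posterior αⱼ = prior αⱼ + observed count nⱼ.
Posterior concentration: (8.6, 9.6, 56.6), total = 74.8.
E[θ_{T3}|data] = α_{T3}/Σα = 56.6/74.8 = 0.7567.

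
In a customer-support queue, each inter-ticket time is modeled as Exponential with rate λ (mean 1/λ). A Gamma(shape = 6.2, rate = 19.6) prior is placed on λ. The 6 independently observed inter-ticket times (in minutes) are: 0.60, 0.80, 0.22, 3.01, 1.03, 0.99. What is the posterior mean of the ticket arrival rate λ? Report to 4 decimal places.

0.4648

With a Gamma(shape α, rate β) prior on the exponential rate λ, the posterior after n observations with total T = Σxᵢ is Gamma(α+n, β+T).
Sum of observations T = 6.65 minutes; n = 6.
Posterior: Gamma(6.2+6, 19.6+6.65) = Gamma(12.2, 26.25).
Posterior mean of λ = α/β = 12.2/26.25 = 0.4648.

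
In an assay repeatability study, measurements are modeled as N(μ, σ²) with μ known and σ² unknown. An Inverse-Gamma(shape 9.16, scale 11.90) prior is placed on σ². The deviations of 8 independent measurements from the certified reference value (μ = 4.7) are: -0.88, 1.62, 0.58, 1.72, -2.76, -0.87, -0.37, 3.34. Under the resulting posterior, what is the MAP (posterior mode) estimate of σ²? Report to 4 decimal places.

1.7712

With known mean μ and an Inverse-Gamma(α, β) prior on σ², the Normal likelihood is conjugate: posterior is Inv-Gamma(α + n/2, β + Σ(xᵢ−μ)²/2).
Σ(xᵢ−μ)² = (-0.88)² + (1.62)² + (0.58)² + (1.72)² + (-2.76)² + (-0.87)² + (-0.37)² + (3.34)² = 26.3606.
Posterior: Inv-Gamma(9.16 + 8/2, 11.90 + 26.3606/2) = Inv-Gamma(13.16, 25.08030).
Mode = β/(α+1) = 25.08030/14.16 = 1.7712.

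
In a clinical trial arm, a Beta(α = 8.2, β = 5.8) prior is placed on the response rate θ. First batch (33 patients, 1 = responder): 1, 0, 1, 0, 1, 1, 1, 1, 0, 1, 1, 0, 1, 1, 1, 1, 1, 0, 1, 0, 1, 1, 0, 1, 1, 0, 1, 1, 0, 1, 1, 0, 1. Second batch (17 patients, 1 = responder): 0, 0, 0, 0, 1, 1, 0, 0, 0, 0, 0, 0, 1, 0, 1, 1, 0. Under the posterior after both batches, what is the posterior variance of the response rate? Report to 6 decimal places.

The Beta prior is conjugate to a Binomial/Bernoulli likelihood; the update adds successes to α and failures to β.
After batch 1: Beta(8.2+23, 5.8+10) = Beta(31.2, 15.8).
After batch 2: Beta(31.2+5, 15.8+12) = Beta(36.2, 27.8).
Var = αβ/((α+β)²(α+β+1)) = 36.2·27.8/(64.0²·65.0) = 0.003780.

0.003780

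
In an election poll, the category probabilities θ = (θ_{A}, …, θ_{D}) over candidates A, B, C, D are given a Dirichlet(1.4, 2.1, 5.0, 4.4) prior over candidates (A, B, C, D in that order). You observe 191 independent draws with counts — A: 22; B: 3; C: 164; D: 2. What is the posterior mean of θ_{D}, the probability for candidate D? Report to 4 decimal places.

0.0314

The Dirichlet prior is conjugate to the Multinomial likelihood: each posterior αⱼ = prior αⱼ + observed count nⱼ.
Posterior concentration: (23.4, 5.1, 169.0, 6.4), total = 203.9.
E[θ_{D}|data] = α_{D}/Σα = 6.4/203.9 = 0.0314.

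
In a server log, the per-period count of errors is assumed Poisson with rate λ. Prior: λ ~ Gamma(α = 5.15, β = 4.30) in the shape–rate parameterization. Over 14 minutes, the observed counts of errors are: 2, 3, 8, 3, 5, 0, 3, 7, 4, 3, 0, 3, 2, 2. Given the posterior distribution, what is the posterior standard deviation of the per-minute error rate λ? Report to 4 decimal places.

0.3870

With a Gamma(shape α, rate β) prior, the Poisson likelihood is conjugate: the posterior is Gamma(α + ΣXᵢ, β + n).
Sum of counts S = 45 over n = 14 minutes.
Posterior: Gamma(α+S, β+n) = Gamma(5.15+45, 4.30+14) = Gamma(50.15, 18.30).
SD = √α/β = √50.15/18.30 = 0.3870.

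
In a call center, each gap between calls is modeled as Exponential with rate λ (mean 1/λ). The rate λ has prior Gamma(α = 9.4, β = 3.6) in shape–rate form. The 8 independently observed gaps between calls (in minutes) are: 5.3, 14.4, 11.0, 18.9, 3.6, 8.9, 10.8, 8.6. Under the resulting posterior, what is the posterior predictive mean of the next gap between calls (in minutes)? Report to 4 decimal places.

5.1890

With a Gamma(shape α, rate β) prior on the exponential rate λ, the posterior after n observations with total T = Σxᵢ is Gamma(α+n, β+T).
Sum of observations T = 81.5 minutes; n = 8.
Posterior: Gamma(9.4+8, 3.6+81.5) = Gamma(17.4, 85.1).
The predictive distribution for the next observation is Lomax; its mean is β/(α−1) = 85.1/16.4 = 5.1890.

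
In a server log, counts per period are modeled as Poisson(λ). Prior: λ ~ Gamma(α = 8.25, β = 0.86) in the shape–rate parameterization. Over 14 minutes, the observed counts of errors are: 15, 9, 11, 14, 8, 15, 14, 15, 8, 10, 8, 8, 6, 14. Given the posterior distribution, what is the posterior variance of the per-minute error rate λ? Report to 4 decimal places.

0.7393

With a Gamma(shape α, rate β) prior, the Poisson likelihood is conjugate: the posterior is Gamma(α + ΣXᵢ, β + n).
Sum of counts S = 155 over n = 14 minutes.
Posterior: Gamma(α+S, β+n) = Gamma(8.25+155, 0.86+14) = Gamma(163.25, 14.86).
Var = α/β² = 163.25/14.86² = 0.7393.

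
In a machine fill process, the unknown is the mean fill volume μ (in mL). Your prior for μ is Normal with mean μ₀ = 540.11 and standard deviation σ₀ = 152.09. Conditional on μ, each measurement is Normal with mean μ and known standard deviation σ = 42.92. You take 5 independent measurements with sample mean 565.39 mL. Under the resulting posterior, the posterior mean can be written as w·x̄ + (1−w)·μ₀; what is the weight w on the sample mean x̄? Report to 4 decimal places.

0.9843

For Normal data with known variance σ², a Normal(μ₀, σ₀²) prior on μ is conjugate. Posterior precision = 1/σ₀² + n/σ²; posterior mean is the precision-weighted average of μ₀ and x̄.
σ₀² = 152.09² = 23131.3681, σ² = 42.92² = 1842.1264. Prior precision 1/σ₀² = 1/23131.3681; data precision n/σ² = 5/1842.1264.
w = (n/σ²)/(1/σ₀² + n/σ²) = n·σ₀²/(σ² + n·σ₀²) = 5·23131.3681/(1842.1264 + 5·23131.3681) = 115656.8405/117498.9669 = 0.9843.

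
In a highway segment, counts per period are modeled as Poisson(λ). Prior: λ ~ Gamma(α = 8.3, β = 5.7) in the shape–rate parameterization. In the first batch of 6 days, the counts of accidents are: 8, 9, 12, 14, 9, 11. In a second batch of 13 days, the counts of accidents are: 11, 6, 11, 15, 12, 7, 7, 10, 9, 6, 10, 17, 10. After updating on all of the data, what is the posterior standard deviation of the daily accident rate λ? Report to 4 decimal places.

0.5758

With a Gamma(shape α, rate β) prior, the Poisson likelihood is conjugate: the posterior is Gamma(α + ΣXᵢ, β + n).
Batch 1: sum of counts S = 63 over n = 6 days.
After batch 1: Gamma(α+S, β+n) = Gamma(8.3+63, 5.7+6) = Gamma(71.3, 11.7).
Batch 2: sum of counts S = 131 over n = 13 days.
After batch 2: Gamma(α+S, β+n) = Gamma(71.3+131, 11.7+13) = Gamma(202.3, 24.7).
SD = √α/β = √202.3/24.7 = 0.5758.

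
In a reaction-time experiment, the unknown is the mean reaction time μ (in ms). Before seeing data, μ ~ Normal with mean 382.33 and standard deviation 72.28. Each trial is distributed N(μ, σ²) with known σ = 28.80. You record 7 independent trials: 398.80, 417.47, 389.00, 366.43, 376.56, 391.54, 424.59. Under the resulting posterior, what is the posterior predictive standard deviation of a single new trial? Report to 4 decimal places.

30.7458

For Normal data with known variance σ², a Normal(μ₀, σ₀²) prior on μ is conjugate. Posterior precision = 1/σ₀² + n/σ²; posterior mean is the precision-weighted average of μ₀ and x̄.
σ₀² = 72.28² = 5224.3984, σ² = 28.80² = 829.44; σ² + n·σ₀² = 829.44 + 7·5224.3984 = 37400.2288.
Posterior precision = 1/σ₀² + n/σ² = 1/5224.3984 + 7/829.44 = (σ² + n·σ₀²)/(σ₀²σ²) = 37400.2288/(5224.3984·829.44); posterior variance σₙ² = σ₀²σ²/(σ² + n·σ₀²) = 5224.3984·829.44/37400.2288 = 115.863596.
Predictive variance for one new observation = σₙ² + σ² = 5224.3984·829.44/37400.2288 + 829.44 = σ²·(σ₀² + 37400.2288)/37400.2288 = 829.44·42624.6272/37400.2288 = 945.303596; SD = √(829.44·42624.6272/37400.2288) = 30.7458.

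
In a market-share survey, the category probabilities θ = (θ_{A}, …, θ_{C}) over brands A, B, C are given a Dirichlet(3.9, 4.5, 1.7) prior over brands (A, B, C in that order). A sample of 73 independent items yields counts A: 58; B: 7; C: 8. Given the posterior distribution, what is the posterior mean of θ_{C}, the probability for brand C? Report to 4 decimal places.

0.1167

The Dirichlet prior is conjugate to the Multinomial likelihood: each posterior αⱼ = prior αⱼ + observed count nⱼ.
Posterior concentration: (61.9, 11.5, 9.7), total = 83.1.
E[θ_{C}|data] = α_{C}/Σα = 9.7/83.1 = 0.1167.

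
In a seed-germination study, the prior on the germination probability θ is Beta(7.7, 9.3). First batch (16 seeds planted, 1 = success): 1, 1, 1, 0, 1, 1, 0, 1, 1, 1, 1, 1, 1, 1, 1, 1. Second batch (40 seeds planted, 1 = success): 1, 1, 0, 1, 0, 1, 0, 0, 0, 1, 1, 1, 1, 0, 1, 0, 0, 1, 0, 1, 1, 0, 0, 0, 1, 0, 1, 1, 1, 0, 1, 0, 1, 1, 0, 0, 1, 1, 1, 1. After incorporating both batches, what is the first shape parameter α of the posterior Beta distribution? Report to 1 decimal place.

44.7

The Beta prior is conjugate to a Binomial/Bernoulli likelihood; the update adds successes to α and failures to β.
After batch 1: Beta(7.7+14, 9.3+2) = Beta(21.7, 11.3).
After batch 2: Beta(21.7+23, 11.3+17) = Beta(44.7, 28.3).
Posterior α = 44.7.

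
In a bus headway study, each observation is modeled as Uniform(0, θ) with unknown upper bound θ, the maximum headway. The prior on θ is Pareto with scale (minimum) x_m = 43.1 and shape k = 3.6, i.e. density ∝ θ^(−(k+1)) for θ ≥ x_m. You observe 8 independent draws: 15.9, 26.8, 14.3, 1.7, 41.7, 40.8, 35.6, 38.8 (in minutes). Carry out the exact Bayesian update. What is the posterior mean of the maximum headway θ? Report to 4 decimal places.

47.1660

A Pareto(scale x_m, shape k) prior on the upper bound θ of Uniform(0, θ) is conjugate: posterior is Pareto(max(x_m, max xᵢ), k + n).
Sample maximum = 41.7; prior scale x_m = 43.1 → posterior scale = max = 43.1.
Posterior shape = 3.6 + 8 = 11.6.
E[θ|data] = k·x_m/(k−1) = 11.6·43.1/10.6 = 47.1660.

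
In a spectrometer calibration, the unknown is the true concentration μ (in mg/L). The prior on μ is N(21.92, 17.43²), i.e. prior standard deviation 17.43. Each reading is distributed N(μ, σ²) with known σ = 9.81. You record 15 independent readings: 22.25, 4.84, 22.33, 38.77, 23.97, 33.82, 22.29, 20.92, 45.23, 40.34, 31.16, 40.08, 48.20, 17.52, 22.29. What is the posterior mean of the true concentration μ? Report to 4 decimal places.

For Normal data with known variance σ², a Normal(μ₀, σ₀²) prior on μ is conjugate. Posterior precision = 1/σ₀² + n/σ²; posterior mean is the precision-weighted average of μ₀ and x̄.
Σxᵢ = 22.25 + 4.84 + 22.33 + 38.77 + 23.97 + 33.82 + 22.29 + 20.92 + 45.23 + 40.34 + 31.16 + 40.08 + 48.20 + 17.52 + 22.29 = 434.01, so n·x̄ = 434.01.
σ₀² = 17.43² = 303.8049, σ² = 9.81² = 96.2361; σ² + n·σ₀² = 96.2361 + 15·303.8049 = 4653.3096.
Posterior mean = (μ₀/σ₀² + n·x̄/σ²)/(1/σ₀² + n/σ²) = (σ²·μ₀ + σ₀²·n·x̄)/(σ² + n·σ₀²) = (96.2361·21.92 + 303.8049·434.01)/4653.3096 = 133963.859961/4653.3096 = 28.7889.

28.7889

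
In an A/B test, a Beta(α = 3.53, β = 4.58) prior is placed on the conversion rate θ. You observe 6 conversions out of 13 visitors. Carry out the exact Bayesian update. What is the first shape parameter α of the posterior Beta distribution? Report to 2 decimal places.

The Beta prior is conjugate to a Binomial/Bernoulli likelihood; the update adds successes to α and failures to β.
Posterior: Beta(α+k, β+n−k) = Beta(3.53+6, 4.58+7) = Beta(9.53, 11.58).
Posterior α = 9.53.

9.53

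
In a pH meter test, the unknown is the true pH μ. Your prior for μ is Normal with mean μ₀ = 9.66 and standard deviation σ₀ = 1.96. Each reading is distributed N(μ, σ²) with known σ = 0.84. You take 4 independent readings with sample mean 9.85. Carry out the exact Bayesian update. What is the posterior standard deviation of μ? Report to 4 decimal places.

0.4107

For Normal data with known variance σ², a Normal(μ₀, σ₀²) prior on μ is conjugate. Posterior precision = 1/σ₀² + n/σ²; posterior mean is the precision-weighted average of μ₀ and x̄.
σ₀² = 1.96² = 3.8416, σ² = 0.84² = 0.7056; σ² + n·σ₀² = 0.7056 + 4·3.8416 = 16.072.
Posterior precision = 1/σ₀² + n/σ² = 1/3.8416 + 4/0.7056 = (σ² + n·σ₀²)/(σ₀²σ²) = 16.072/(3.8416·0.7056); posterior variance σₙ² = σ₀²σ²/(σ² + n·σ₀²) = 3.8416·0.7056/16.072 = 0.168656.
Posterior SD = √σₙ² = √(3.8416·0.7056/16.072) = 0.4107.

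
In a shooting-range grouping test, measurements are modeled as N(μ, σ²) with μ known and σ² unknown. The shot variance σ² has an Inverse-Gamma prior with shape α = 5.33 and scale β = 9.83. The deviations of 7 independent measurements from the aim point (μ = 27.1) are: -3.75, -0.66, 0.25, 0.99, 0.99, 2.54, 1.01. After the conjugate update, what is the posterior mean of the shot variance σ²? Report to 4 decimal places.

With known mean μ and an Inverse-Gamma(α, β) prior on σ², the Normal likelihood is conjugate: posterior is Inv-Gamma(α + n/2, β + Σ(xᵢ−μ)²/2).
Σ(xᵢ−μ)² = (-3.75)² + (-0.66)² + (0.25)² + (0.99)² + (0.99)² + (2.54)² + (1.01)² = 23.9925.
Posterior: Inv-Gamma(5.33 + 7/2, 9.83 + 23.9925/2) = Inv-Gamma(8.83, 21.82625).
E[σ²|data] = β/(α−1) = 21.82625/7.83 = 2.7875.

2.7875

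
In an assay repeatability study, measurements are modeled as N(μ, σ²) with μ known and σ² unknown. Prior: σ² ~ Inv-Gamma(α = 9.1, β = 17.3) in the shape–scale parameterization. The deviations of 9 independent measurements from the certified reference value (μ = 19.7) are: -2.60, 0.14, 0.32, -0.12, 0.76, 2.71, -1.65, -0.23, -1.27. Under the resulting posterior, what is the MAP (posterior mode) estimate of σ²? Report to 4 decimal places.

With known mean μ and an Inverse-Gamma(α, β) prior on σ², the Normal likelihood is conjugate: posterior is Inv-Gamma(α + n/2, β + Σ(xᵢ−μ)²/2).
Σ(xᵢ−μ)² = (-2.60)² + (0.14)² + (0.32)² + (-0.12)² + (0.76)² + (2.71)² + (-1.65)² + (-0.23)² + (-1.27)² = 19.2064.
Posterior: Inv-Gamma(9.1 + 9/2, 17.3 + 19.2064/2) = Inv-Gamma(13.60, 26.90320).
Mode = β/(α+1) = 26.90320/14.60 = 1.8427.

1.8427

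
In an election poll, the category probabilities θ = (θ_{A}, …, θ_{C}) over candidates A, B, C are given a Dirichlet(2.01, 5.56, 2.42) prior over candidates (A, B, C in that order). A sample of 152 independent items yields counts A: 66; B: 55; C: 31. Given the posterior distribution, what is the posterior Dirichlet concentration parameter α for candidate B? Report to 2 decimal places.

The Dirichlet prior is conjugate to the Multinomial likelihood: each posterior αⱼ = prior αⱼ + observed count nⱼ.
Posterior concentration: (68.01, 60.56, 33.42), total = 161.99.
α_{B} = 5.56 + 55 = 60.56.

60.56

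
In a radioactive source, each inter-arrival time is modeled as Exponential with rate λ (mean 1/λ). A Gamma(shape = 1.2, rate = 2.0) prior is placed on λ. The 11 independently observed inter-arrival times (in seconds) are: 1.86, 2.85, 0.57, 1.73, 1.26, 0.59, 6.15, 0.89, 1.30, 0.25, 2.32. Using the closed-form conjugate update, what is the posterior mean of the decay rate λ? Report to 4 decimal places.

0.5604

With a Gamma(shape α, rate β) prior on the exponential rate λ, the posterior after n observations with total T = Σxᵢ is Gamma(α+n, β+T).
Sum of observations T = 19.77 seconds; n = 11.
Posterior: Gamma(1.2+11, 2.0+19.77) = Gamma(12.2, 21.77).
Posterior mean of λ = α/β = 12.2/21.77 = 0.5604.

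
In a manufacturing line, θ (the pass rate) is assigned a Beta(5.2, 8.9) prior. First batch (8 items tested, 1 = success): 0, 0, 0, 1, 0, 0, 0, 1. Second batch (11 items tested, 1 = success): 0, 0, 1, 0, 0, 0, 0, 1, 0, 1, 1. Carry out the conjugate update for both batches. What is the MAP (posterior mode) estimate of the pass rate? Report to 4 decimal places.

The Beta prior is conjugate to a Binomial/Bernoulli likelihood; the update adds successes to α and failures to β.
After batch 1: Beta(5.2+2, 8.9+6) = Beta(7.2, 14.9).
After batch 2: Beta(7.2+4, 14.9+7) = Beta(11.2, 21.9).
Mode of Beta(a,b) for a,b>1 is (a−1)/(a+b−2) = 10.2/31.1 = 0.3280.

0.3280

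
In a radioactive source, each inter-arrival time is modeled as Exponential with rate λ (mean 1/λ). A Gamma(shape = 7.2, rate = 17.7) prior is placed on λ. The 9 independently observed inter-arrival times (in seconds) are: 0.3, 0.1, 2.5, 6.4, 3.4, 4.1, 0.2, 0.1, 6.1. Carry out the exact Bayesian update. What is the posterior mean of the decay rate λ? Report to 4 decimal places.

0.3961

With a Gamma(shape α, rate β) prior on the exponential rate λ, the posterior after n observations with total T = Σxᵢ is Gamma(α+n, β+T).
Sum of observations T = 23.2 seconds; n = 9.
Posterior: Gamma(7.2+9, 17.7+23.2) = Gamma(16.2, 40.9).
Posterior mean of λ = α/β = 16.2/40.9 = 0.3961.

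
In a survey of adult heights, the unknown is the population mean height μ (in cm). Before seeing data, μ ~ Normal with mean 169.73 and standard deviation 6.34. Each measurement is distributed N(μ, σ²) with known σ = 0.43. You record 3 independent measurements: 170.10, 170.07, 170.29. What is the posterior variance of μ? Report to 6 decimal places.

For Normal data with known variance σ², a Normal(μ₀, σ₀²) prior on μ is conjugate. Posterior precision = 1/σ₀² + n/σ²; posterior mean is the precision-weighted average of μ₀ and x̄.
σ₀² = 6.34² = 40.1956, σ² = 0.43² = 0.1849; σ² + n·σ₀² = 0.1849 + 3·40.1956 = 120.7717.
Posterior precision = 1/σ₀² + n/σ² = 1/40.1956 + 3/0.1849 = (σ² + n·σ₀²)/(σ₀²σ²) = 120.7717/(40.1956·0.1849); posterior variance σₙ² = σ₀²σ²/(σ² + n·σ₀²) = 40.1956·0.1849/120.7717 = 0.061539.

0.061539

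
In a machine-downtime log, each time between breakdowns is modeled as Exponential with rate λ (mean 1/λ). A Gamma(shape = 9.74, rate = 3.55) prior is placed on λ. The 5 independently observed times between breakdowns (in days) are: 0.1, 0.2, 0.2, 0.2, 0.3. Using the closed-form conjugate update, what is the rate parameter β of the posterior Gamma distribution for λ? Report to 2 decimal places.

4.55

With a Gamma(shape α, rate β) prior on the exponential rate λ, the posterior after n observations with total T = Σxᵢ is Gamma(α+n, β+T).
Sum of observations T = 1.0 days; n = 5.
Posterior: Gamma(9.74+5, 3.55+1.0) = Gamma(14.74, 4.55).
Posterior β = 4.55.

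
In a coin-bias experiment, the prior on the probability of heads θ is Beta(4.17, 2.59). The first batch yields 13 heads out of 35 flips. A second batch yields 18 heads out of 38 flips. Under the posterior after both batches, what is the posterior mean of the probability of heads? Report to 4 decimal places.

0.4409

The Beta prior is conjugate to a Binomial/Bernoulli likelihood; the update adds successes to α and failures to β.
After batch 1: Beta(4.17+13, 2.59+22) = Beta(17.17, 24.59).
After batch 2: Beta(17.17+18, 24.59+20) = Beta(35.17, 44.59).
Posterior mean = α/(α+β) = 35.17/79.76 = 0.4409.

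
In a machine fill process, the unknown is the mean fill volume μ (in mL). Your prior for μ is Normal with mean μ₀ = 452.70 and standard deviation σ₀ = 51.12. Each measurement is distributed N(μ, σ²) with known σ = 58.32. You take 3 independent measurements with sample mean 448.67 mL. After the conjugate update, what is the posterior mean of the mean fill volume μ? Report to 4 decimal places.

For Normal data with known variance σ², a Normal(μ₀, σ₀²) prior on μ is conjugate. Posterior precision = 1/σ₀² + n/σ²; posterior mean is the precision-weighted average of μ₀ and x̄.
n·x̄ = 3·448.67 = 1346.01.
σ₀² = 51.12² = 2613.2544, σ² = 58.32² = 3401.2224; σ² + n·σ₀² = 3401.2224 + 3·2613.2544 = 11240.9856.
Posterior mean = (μ₀/σ₀² + n·x̄/σ²)/(1/σ₀² + n/σ²) = (σ²·μ₀ + σ₀²·n·x̄)/(σ² + n·σ₀²) = (3401.2224·452.70 + 2613.2544·1346.01)/11240.9856 = 5057199.935424/11240.9856 = 449.8894.

449.8894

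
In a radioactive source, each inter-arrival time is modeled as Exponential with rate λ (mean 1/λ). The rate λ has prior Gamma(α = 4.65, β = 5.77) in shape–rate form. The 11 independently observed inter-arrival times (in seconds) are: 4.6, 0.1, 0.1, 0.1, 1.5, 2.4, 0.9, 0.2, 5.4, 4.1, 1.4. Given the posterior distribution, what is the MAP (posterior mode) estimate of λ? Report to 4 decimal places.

0.5514

With a Gamma(shape α, rate β) prior on the exponential rate λ, the posterior after n observations with total T = Σxᵢ is Gamma(α+n, β+T).
Sum of observations T = 20.8 seconds; n = 11.
Posterior: Gamma(4.65+11, 5.77+20.8) = Gamma(15.65, 26.57).
Mode = (α−1)/β = 0.5514.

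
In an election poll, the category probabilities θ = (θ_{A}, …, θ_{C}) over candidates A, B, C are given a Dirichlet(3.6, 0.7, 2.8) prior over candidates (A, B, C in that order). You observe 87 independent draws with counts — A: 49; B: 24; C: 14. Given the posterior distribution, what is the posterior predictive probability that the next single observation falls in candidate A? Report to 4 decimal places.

0.5590

The Dirichlet prior is conjugate to the Multinomial likelihood: each posterior αⱼ = prior αⱼ + observed count nⱼ.
Posterior concentration: (52.6, 24.7, 16.8), total = 94.1.
P(next = A | data) = α_{A}/Σα = 0.5590.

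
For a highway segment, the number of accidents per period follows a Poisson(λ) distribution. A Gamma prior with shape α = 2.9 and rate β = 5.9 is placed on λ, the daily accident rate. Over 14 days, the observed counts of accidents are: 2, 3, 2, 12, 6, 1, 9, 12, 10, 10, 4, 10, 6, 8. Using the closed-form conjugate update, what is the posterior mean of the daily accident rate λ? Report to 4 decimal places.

With a Gamma(shape α, rate β) prior, the Poisson likelihood is conjugate: the posterior is Gamma(α + ΣXᵢ, β + n).
Sum of counts S = 95 over n = 14 days.
Posterior: Gamma(α+S, β+n) = Gamma(2.9+95, 5.9+14) = Gamma(97.9, 19.9).
Posterior mean = α/β = 97.9/19.9 = 4.9196.

4.9196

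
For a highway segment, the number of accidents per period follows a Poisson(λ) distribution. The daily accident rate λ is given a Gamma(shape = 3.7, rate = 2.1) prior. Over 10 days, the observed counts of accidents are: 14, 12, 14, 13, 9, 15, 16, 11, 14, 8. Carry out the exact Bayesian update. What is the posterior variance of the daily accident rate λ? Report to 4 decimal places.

With a Gamma(shape α, rate β) prior, the Poisson likelihood is conjugate: the posterior is Gamma(α + ΣXᵢ, β + n).
Sum of counts S = 126 over n = 10 days.
Posterior: Gamma(α+S, β+n) = Gamma(3.7+126, 2.1+10) = Gamma(129.7, 12.1).
Var = α/β² = 129.7/12.1² = 0.8859.

0.8859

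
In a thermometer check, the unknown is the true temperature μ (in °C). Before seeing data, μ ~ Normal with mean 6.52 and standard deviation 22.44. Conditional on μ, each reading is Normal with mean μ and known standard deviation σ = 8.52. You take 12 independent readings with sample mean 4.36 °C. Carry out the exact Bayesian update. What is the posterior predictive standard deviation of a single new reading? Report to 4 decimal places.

8.8638

For Normal data with known variance σ², a Normal(μ₀, σ₀²) prior on μ is conjugate. Posterior precision = 1/σ₀² + n/σ²; posterior mean is the precision-weighted average of μ₀ and x̄.
σ₀² = 22.44² = 503.5536, σ² = 8.52² = 72.5904; σ² + n·σ₀² = 72.5904 + 12·503.5536 = 6115.2336.
Posterior precision = 1/σ₀² + n/σ² = 1/503.5536 + 12/72.5904 = (σ² + n·σ₀²)/(σ₀²σ²) = 6115.2336/(503.5536·72.5904); posterior variance σₙ² = σ₀²σ²/(σ² + n·σ₀²) = 503.5536·72.5904/6115.2336 = 5.977393.
Predictive variance for one new observation = σₙ² + σ² = 503.5536·72.5904/6115.2336 + 72.5904 = σ²·(σ₀² + 6115.2336)/6115.2336 = 72.5904·6618.7872/6115.2336 = 78.567793; SD = √(72.5904·6618.7872/6115.2336) = 8.8638.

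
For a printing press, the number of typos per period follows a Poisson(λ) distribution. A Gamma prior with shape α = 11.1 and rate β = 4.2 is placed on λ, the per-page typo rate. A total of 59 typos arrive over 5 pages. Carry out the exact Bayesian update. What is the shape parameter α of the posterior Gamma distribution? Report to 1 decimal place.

70.1

With a Gamma(shape α, rate β) prior, the Poisson likelihood is conjugate: the posterior is Gamma(α + ΣXᵢ, β + n).
Posterior: Gamma(α+S, β+n) = Gamma(11.1+59, 4.2+5) = Gamma(70.1, 9.2).
Posterior α = 70.1.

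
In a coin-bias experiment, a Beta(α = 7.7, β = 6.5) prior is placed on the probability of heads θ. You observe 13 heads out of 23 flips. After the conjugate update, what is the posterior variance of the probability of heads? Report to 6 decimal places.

The Beta prior is conjugate to a Binomial/Bernoulli likelihood; the update adds successes to α and failures to β.
Posterior: Beta(α+k, β+n−k) = Beta(7.7+13, 6.5+10) = Beta(20.7, 16.5).
Var = αβ/((α+β)²(α+β+1)) = 20.7·16.5/(37.2²·38.2) = 0.006461.

0.006461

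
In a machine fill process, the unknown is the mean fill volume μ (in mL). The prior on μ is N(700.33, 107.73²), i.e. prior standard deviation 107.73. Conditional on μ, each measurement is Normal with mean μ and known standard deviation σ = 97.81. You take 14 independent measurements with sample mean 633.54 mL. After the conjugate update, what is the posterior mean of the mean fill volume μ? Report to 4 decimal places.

For Normal data with known variance σ², a Normal(μ₀, σ₀²) prior on μ is conjugate. Posterior precision = 1/σ₀² + n/σ²; posterior mean is the precision-weighted average of μ₀ and x̄.
n·x̄ = 14·633.54 = 8869.56.
σ₀² = 107.73² = 11605.7529, σ² = 97.81² = 9566.7961; σ² + n·σ₀² = 9566.7961 + 14·11605.7529 = 172047.3367.
Posterior mean = (μ₀/σ₀² + n·x̄/σ²)/(1/σ₀² + n/σ²) = (σ²·μ₀ + σ₀²·n·x̄)/(σ² + n·σ₀²) = (9566.7961·700.33 + 11605.7529·8869.56)/172047.3367 = 109637836.004437/172047.3367 = 637.2539.

637.2539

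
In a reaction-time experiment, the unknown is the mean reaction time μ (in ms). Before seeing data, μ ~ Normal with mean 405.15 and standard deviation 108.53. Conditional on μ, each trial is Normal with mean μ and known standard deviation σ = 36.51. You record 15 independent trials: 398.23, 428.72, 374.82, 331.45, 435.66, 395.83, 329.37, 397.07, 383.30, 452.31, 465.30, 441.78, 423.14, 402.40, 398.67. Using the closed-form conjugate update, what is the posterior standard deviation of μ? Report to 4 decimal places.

For Normal data with known variance σ², a Normal(μ₀, σ₀²) prior on μ is conjugate. Posterior precision = 1/σ₀² + n/σ²; posterior mean is the precision-weighted average of μ₀ and x̄.
σ₀² = 108.53² = 11778.7609, σ² = 36.51² = 1332.9801; σ² + n·σ₀² = 1332.9801 + 15·11778.7609 = 178014.3936.
Posterior precision = 1/σ₀² + n/σ² = 1/11778.7609 + 15/1332.9801 = (σ² + n·σ₀²)/(σ₀²σ²) = 178014.3936/(11778.7609·1332.9801); posterior variance σₙ² = σ₀²σ²/(σ² + n·σ₀²) = 11778.7609·1332.9801/178014.3936 = 88.199912.
Posterior SD = √σₙ² = √(11778.7609·1332.9801/178014.3936) = 9.3915.

9.3915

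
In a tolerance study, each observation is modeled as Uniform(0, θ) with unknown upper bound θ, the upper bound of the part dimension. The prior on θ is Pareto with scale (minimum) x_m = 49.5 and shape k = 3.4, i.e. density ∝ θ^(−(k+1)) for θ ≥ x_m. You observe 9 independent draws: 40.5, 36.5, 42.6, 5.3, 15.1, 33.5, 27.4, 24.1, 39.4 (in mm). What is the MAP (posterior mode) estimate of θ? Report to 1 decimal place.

A Pareto(scale x_m, shape k) prior on the upper bound θ of Uniform(0, θ) is conjugate: posterior is Pareto(max(x_m, max xᵢ), k + n).
Sample maximum = 42.6; prior scale x_m = 49.5 → posterior scale = max = 49.5.
Posterior shape = 3.4 + 9 = 12.4.
The Pareto density is decreasing on [x_m, ∞), so the mode is x_m = 49.5.

49.5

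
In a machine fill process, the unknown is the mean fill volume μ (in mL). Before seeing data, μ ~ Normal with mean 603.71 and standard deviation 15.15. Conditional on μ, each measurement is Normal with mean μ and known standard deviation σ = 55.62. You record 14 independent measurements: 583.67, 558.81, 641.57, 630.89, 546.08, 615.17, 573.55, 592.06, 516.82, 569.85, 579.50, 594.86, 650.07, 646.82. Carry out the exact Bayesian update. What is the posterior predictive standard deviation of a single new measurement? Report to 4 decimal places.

56.6230

For Normal data with known variance σ², a Normal(μ₀, σ₀²) prior on μ is conjugate. Posterior precision = 1/σ₀² + n/σ²; posterior mean is the precision-weighted average of μ₀ and x̄.
σ₀² = 15.15² = 229.5225, σ² = 55.62² = 3093.5844; σ² + n·σ₀² = 3093.5844 + 14·229.5225 = 6306.8994.
Posterior precision = 1/σ₀² + n/σ² = 1/229.5225 + 14/3093.5844 = (σ² + n·σ₀²)/(σ₀²σ²) = 6306.8994/(229.5225·3093.5844); posterior variance σₙ² = σ₀²σ²/(σ² + n·σ₀²) = 229.5225·3093.5844/6306.8994 = 112.582615.
Predictive variance for one new observation = σₙ² + σ² = 229.5225·3093.5844/6306.8994 + 3093.5844 = σ²·(σ₀² + 6306.8994)/6306.8994 = 3093.5844·6536.4219/6306.8994 = 3206.167015; SD = √(3093.5844·6536.4219/6306.8994) = 56.6230.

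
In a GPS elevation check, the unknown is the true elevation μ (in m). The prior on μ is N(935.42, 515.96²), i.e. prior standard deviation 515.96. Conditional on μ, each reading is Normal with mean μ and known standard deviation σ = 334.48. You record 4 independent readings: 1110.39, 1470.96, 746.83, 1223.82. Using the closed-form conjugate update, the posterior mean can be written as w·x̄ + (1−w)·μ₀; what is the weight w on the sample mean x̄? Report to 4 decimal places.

For Normal data with known variance σ², a Normal(μ₀, σ₀²) prior on μ is conjugate. Posterior precision = 1/σ₀² + n/σ²; posterior mean is the precision-weighted average of μ₀ and x̄.
σ₀² = 515.96² = 266214.7216, σ² = 334.48² = 111876.8704. Prior precision 1/σ₀² = 1/266214.7216; data precision n/σ² = 4/111876.8704.
w = (n/σ²)/(1/σ₀² + n/σ²) = n·σ₀²/(σ² + n·σ₀²) = 4·266214.7216/(111876.8704 + 4·266214.7216) = 1064858.8864/1176735.7568 = 0.9049.

0.9049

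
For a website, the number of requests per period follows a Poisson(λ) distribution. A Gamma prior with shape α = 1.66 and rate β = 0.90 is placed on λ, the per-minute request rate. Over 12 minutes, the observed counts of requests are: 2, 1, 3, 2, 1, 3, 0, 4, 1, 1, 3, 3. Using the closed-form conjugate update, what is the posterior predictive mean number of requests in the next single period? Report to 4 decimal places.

1.9891

With a Gamma(shape α, rate β) prior, the Poisson likelihood is conjugate: the posterior is Gamma(α + ΣXᵢ, β + n).
Sum of counts S = 24 over n = 12 minutes.
Posterior: Gamma(α+S, β+n) = Gamma(1.66+24, 0.90+12) = Gamma(25.66, 12.90).
The predictive distribution for one future period is NegBinom with mean α/β = 1.9891.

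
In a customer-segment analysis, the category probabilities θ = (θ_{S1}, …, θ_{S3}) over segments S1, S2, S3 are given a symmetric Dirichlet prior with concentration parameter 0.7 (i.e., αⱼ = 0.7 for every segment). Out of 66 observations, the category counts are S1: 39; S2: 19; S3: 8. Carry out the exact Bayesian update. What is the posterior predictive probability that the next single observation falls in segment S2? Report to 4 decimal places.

The Dirichlet prior is conjugate to the Multinomial likelihood: each posterior αⱼ = prior αⱼ + observed count nⱼ.
Posterior concentration: (39.7, 19.7, 8.7), total = 68.1.
P(next = S2 | data) = α_{S2}/Σα = 0.2893.

0.2893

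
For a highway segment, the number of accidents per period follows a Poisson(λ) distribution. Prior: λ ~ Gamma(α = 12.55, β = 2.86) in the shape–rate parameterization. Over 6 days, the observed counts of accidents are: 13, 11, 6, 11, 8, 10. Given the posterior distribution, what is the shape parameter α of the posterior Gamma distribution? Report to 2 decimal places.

With a Gamma(shape α, rate β) prior, the Poisson likelihood is conjugate: the posterior is Gamma(α + ΣXᵢ, β + n).
Sum of counts S = 59 over n = 6 days.
Posterior: Gamma(α+S, β+n) = Gamma(12.55+59, 2.86+6) = Gamma(71.55, 8.86).
Posterior α = 71.55.

71.55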